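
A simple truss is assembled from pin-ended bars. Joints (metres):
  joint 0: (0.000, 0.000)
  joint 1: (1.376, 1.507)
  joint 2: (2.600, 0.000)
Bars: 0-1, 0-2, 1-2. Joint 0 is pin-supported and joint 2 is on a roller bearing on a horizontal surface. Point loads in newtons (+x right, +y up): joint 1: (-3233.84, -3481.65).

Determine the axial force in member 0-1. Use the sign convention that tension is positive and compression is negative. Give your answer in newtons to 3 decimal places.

-4757.693

N=3 nodes, M=3 members, R=3 reactions → 2N=6, M+R=6
member 0 (0-1): L=2.0407, (cx,cy)=(0.6743,0.7385)
member 1 (0-2): L=2.6000, (cx,cy)=(1.0000,0.0000)
member 2 (1-2): L=1.9414, (cx,cy)=(0.6305,-0.7762)
solve A·x = −loads:
  F[0-1] = -4757.6934 N (compression)
  F[0-2] = -25.8178 N (compression)
  F[1-2] = +40.9509 N (tension)
  Rx@0 = +3233.8400 N
  Ry@0 = +3513.4371 N
  Ry@2 = -31.7871 N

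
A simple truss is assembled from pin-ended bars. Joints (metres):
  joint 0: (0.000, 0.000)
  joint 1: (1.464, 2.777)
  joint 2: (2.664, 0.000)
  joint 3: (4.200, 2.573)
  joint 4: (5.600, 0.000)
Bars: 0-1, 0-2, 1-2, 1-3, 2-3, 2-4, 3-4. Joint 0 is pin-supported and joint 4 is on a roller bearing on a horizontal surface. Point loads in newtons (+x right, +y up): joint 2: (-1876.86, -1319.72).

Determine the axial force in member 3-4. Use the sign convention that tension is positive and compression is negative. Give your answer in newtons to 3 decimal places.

-714.727

N=5 nodes, M=7 members, R=3 reactions → 2N=10, M+R=10
member 0 (0-1): L=3.1393, (cx,cy)=(0.4664,0.8846)
member 1 (0-2): L=2.6640, (cx,cy)=(1.0000,0.0000)
member 2 (1-2): L=3.0252, (cx,cy)=(0.3967,-0.9180)
member 3 (1-3): L=2.7436, (cx,cy)=(0.9972,-0.0744)
member 4 (2-3): L=2.9966, (cx,cy)=(0.5126,0.8586)
member 5 (2-4): L=2.9360, (cx,cy)=(1.0000,0.0000)
member 6 (3-4): L=2.9292, (cx,cy)=(0.4779,-0.8784)
solve A·x = −loads:
  F[0-1] = -782.1730 N (compression)
  F[0-2] = -1512.0934 N (compression)
  F[1-2] = +809.4553 N (tension)
  F[1-3] = -687.7573 N (compression)
  F[2-3] = +671.6110 N (tension)
  F[2-4] = +341.5987 N (tension)
  F[3-4] = -714.7270 N (compression)
  Rx@0 = +1876.8600 N
  Ry@0 = +691.9103 N
  Ry@4 = +627.8097 N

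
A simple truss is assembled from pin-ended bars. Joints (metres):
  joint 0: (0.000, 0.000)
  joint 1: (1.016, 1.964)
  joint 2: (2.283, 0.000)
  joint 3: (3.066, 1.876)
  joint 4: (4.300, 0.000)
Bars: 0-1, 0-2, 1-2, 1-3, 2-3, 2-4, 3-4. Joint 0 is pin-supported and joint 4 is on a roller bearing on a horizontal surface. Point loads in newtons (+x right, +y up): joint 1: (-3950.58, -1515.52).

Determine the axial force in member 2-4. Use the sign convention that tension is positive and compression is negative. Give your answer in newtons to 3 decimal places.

N=5 nodes, M=7 members, R=3 reactions → 2N=10, M+R=10
member 0 (0-1): L=2.2112, (cx,cy)=(0.4595,0.8882)
member 1 (0-2): L=2.2830, (cx,cy)=(1.0000,0.0000)
member 2 (1-2): L=2.3372, (cx,cy)=(0.5421,-0.8403)
member 3 (1-3): L=2.0519, (cx,cy)=(0.9991,-0.0429)
member 4 (2-3): L=2.0328, (cx,cy)=(0.3852,0.9228)
member 5 (2-4): L=2.0170, (cx,cy)=(1.0000,0.0000)
member 6 (3-4): L=2.2455, (cx,cy)=(0.5496,-0.8355)
solve A·x = −loads:
  F[0-1] = -3334.6823 N (compression)
  F[0-2] = -2418.3864 N (compression)
  F[1-2] = +1643.1227 N (tension)
  F[1-3] = +1529.0604 N (tension)
  F[2-3] = -1496.1810 N (compression)
  F[2-4] = -951.3632 N (compression)
  F[3-4] = +1731.1644 N (tension)
  Rx@0 = +3950.5800 N
  Ry@0 = +2961.8388 N
  Ry@4 = -1446.3188 N

-951.363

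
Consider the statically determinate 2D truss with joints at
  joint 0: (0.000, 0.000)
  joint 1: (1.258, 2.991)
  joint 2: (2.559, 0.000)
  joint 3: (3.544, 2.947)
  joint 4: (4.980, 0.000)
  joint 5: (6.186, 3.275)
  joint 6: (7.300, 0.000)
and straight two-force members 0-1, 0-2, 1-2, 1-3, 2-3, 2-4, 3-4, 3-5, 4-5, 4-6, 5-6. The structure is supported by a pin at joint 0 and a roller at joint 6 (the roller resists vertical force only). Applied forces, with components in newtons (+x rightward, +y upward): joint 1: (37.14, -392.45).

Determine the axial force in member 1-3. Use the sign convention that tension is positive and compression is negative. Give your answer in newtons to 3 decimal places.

-132.454

N=7 nodes, M=11 members, R=3 reactions → 2N=14, M+R=14
member 0 (0-1): L=3.2448, (cx,cy)=(0.3877,0.9218)
member 1 (0-2): L=2.5590, (cx,cy)=(1.0000,0.0000)
member 2 (1-2): L=3.2617, (cx,cy)=(0.3989,-0.9170)
member 3 (1-3): L=2.2864, (cx,cy)=(0.9998,-0.0192)
member 4 (2-3): L=3.1073, (cx,cy)=(0.3170,0.9484)
member 5 (2-4): L=2.4210, (cx,cy)=(1.0000,0.0000)
member 6 (3-4): L=3.2782, (cx,cy)=(0.4380,-0.8990)
member 7 (3-5): L=2.6623, (cx,cy)=(0.9924,0.1232)
member 8 (4-5): L=3.4900, (cx,cy)=(0.3456,0.9384)
member 9 (4-6): L=2.3200, (cx,cy)=(1.0000,0.0000)
member 10 (5-6): L=3.4593, (cx,cy)=(0.3220,-0.9467)
solve A·x = −loads:
  F[0-1] = -335.8722 N (compression)
  F[0-2] = +167.3572 N (tension)
  F[1-2] = -87.5661 N (compression)
  F[1-3] = -132.4541 N (compression)
  F[2-3] = +84.6653 N (tension)
  F[2-4] = +105.5907 N (tension)
  F[3-4] = -100.6533 N (compression)
  F[3-5] = -61.9728 N (compression)
  F[4-5] = +96.4228 N (tension)
  F[4-6] = +28.1808 N (tension)
  F[5-6] = -87.5094 N (compression)
  Rx@0 = -37.1400 N
  Ry@0 = +309.6024 N
  Ry@6 = +82.8476 N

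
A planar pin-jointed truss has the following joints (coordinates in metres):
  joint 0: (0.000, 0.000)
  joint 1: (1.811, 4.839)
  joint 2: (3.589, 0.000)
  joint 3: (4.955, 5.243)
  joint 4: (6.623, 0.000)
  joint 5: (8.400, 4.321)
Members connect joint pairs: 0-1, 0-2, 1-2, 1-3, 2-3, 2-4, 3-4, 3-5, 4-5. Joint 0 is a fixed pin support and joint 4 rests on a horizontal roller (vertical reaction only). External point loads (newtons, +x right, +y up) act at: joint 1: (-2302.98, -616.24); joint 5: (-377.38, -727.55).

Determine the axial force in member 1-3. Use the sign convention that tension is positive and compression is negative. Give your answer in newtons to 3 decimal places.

N=6 nodes, M=9 members, R=3 reactions → 2N=12, M+R=12
member 0 (0-1): L=5.1668, (cx,cy)=(0.3505,0.9366)
member 1 (0-2): L=3.5890, (cx,cy)=(1.0000,0.0000)
member 2 (1-2): L=5.1553, (cx,cy)=(0.3449,-0.9386)
member 3 (1-3): L=3.1699, (cx,cy)=(0.9918,0.1275)
member 4 (2-3): L=5.4180, (cx,cy)=(0.2521,0.9677)
member 5 (2-4): L=3.0340, (cx,cy)=(1.0000,0.0000)
member 6 (3-4): L=5.5019, (cx,cy)=(0.3032,-0.9529)
member 7 (3-5): L=3.5662, (cx,cy)=(0.9660,-0.2585)
member 8 (4-5): L=4.6721, (cx,cy)=(0.3803,0.9248)
solve A·x = −loads:
  F[0-1] = -2329.1400 N (compression)
  F[0-2] = -1863.9772 N (compression)
  F[1-2] = +1786.6050 N (tension)
  F[1-3] = +877.5767 N (tension)
  F[2-3] = -1732.9688 N (compression)
  F[2-4] = -810.8815 N (compression)
  F[3-4] = +1662.2144 N (tension)
  F[3-5] = -72.9042 N (compression)
  F[4-5] = -807.0511 N (compression)
  Rx@0 = +2680.3600 N
  Ry@0 = +2181.3785 N
  Ry@4 = -837.5885 N

877.577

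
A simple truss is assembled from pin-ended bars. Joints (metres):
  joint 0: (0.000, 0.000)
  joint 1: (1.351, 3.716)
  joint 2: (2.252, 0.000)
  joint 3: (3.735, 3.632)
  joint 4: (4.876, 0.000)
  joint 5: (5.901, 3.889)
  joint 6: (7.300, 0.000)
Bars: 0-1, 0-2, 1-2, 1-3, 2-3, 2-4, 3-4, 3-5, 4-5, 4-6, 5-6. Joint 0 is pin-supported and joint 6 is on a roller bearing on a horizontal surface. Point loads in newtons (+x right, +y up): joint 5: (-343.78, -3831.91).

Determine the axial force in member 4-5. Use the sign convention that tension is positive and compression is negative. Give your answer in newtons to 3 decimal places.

N=7 nodes, M=11 members, R=3 reactions → 2N=14, M+R=14
member 0 (0-1): L=3.9540, (cx,cy)=(0.3417,0.9398)
member 1 (0-2): L=2.2520, (cx,cy)=(1.0000,0.0000)
member 2 (1-2): L=3.8237, (cx,cy)=(0.2356,-0.9718)
member 3 (1-3): L=2.3855, (cx,cy)=(0.9994,-0.0352)
member 4 (2-3): L=3.9231, (cx,cy)=(0.3780,0.9258)
member 5 (2-4): L=2.6240, (cx,cy)=(1.0000,0.0000)
member 6 (3-4): L=3.8070, (cx,cy)=(0.2997,-0.9540)
member 7 (3-5): L=2.1812, (cx,cy)=(0.9930,0.1178)
member 8 (4-5): L=4.0218, (cx,cy)=(0.2549,0.9670)
member 9 (4-6): L=2.4240, (cx,cy)=(1.0000,0.0000)
member 10 (5-6): L=4.1330, (cx,cy)=(0.3385,-0.9410)
solve A·x = −loads:
  F[0-1] = -976.2630 N (compression)
  F[0-2] = -10.2084 N (compression)
  F[1-2] = +964.4251 N (tension)
  F[1-3] = -561.1743 N (compression)
  F[2-3] = -1012.3886 N (compression)
  F[2-4] = +599.7468 N (tension)
  F[3-4] = +814.0288 N (tension)
  F[3-5] = -1195.8295 N (compression)
  F[4-5] = -803.1292 N (compression)
  F[4-6] = +1048.4056 N (tension)
  F[5-6] = -3097.2404 N (compression)
  Rx@0 = +343.7800 N
  Ry@0 = +917.5072 N
  Ry@6 = +2914.4028 N

-803.129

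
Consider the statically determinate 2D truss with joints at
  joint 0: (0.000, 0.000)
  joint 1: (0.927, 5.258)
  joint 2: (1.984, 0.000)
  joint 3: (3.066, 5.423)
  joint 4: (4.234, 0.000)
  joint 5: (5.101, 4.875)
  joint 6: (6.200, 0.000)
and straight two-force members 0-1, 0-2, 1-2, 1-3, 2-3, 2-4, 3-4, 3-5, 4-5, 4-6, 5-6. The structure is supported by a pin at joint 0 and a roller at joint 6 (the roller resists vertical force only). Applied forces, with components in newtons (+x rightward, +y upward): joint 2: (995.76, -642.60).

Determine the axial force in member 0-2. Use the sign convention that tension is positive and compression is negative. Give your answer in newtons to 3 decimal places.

1072.799

N=7 nodes, M=11 members, R=3 reactions → 2N=14, M+R=14
member 0 (0-1): L=5.3391, (cx,cy)=(0.1736,0.9848)
member 1 (0-2): L=1.9840, (cx,cy)=(1.0000,0.0000)
member 2 (1-2): L=5.3632, (cx,cy)=(0.1971,-0.9804)
member 3 (1-3): L=2.1454, (cx,cy)=(0.9970,0.0769)
member 4 (2-3): L=5.5299, (cx,cy)=(0.1957,0.9807)
member 5 (2-4): L=2.2500, (cx,cy)=(1.0000,0.0000)
member 6 (3-4): L=5.5474, (cx,cy)=(0.2106,-0.9776)
member 7 (3-5): L=2.1075, (cx,cy)=(0.9656,-0.2600)
member 8 (4-5): L=4.9515, (cx,cy)=(0.1751,0.9846)
member 9 (4-6): L=1.9660, (cx,cy)=(1.0000,0.0000)
member 10 (5-6): L=4.9973, (cx,cy)=(0.2199,-0.9755)
solve A·x = −loads:
  F[0-1] = -443.7071 N (compression)
  F[0-2] = +1072.7987 N (tension)
  F[1-2] = +432.9348 N (tension)
  F[1-3] = -162.8456 N (compression)
  F[2-3] = +222.4564 N (tension)
  F[2-4] = +118.8366 N (tension)
  F[3-4] = -188.5479 N (compression)
  F[3-5] = -81.9568 N (compression)
  F[4-5] = +187.2135 N (tension)
  F[4-6] = +46.3568 N (tension)
  F[5-6] = -210.7925 N (compression)
  Rx@0 = -995.7600 N
  Ry@0 = +436.9680 N
  Ry@6 = +205.6320 N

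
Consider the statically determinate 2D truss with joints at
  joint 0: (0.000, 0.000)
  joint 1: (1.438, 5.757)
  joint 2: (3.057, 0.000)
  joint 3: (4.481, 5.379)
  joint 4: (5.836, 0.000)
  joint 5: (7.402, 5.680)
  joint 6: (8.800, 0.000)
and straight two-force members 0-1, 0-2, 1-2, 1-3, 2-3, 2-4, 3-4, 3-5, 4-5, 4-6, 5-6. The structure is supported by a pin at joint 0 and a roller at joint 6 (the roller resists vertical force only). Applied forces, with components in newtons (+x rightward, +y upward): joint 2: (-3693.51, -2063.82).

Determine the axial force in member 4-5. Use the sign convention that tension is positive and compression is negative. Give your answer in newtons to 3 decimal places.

784.852

N=7 nodes, M=11 members, R=3 reactions → 2N=14, M+R=14
member 0 (0-1): L=5.9339, (cx,cy)=(0.2423,0.9702)
member 1 (0-2): L=3.0570, (cx,cy)=(1.0000,0.0000)
member 2 (1-2): L=5.9803, (cx,cy)=(0.2707,-0.9627)
member 3 (1-3): L=3.0664, (cx,cy)=(0.9924,-0.1233)
member 4 (2-3): L=5.5643, (cx,cy)=(0.2559,0.9667)
member 5 (2-4): L=2.7790, (cx,cy)=(1.0000,0.0000)
member 6 (3-4): L=5.5470, (cx,cy)=(0.2443,-0.9697)
member 7 (3-5): L=2.9365, (cx,cy)=(0.9947,0.1025)
member 8 (4-5): L=5.8919, (cx,cy)=(0.2658,0.9640)
member 9 (4-6): L=2.9640, (cx,cy)=(1.0000,0.0000)
member 10 (5-6): L=5.8495, (cx,cy)=(0.2390,-0.9710)
solve A·x = −loads:
  F[0-1] = -1388.2582 N (compression)
  F[0-2] = -3357.0832 N (compression)
  F[1-2] = +1494.7521 N (tension)
  F[1-3] = -746.7839 N (compression)
  F[2-3] = +646.4117 N (tension)
  F[2-4] = +575.6603 N (tension)
  F[3-4] = -780.2595 N (compression)
  F[3-5] = -387.1019 N (compression)
  F[4-5] = +784.8523 N (tension)
  F[4-6] = +176.4588 N (tension)
  F[5-6] = -738.3393 N (compression)
  Rx@0 = +3693.5100 N
  Ry@0 = +1346.8771 N
  Ry@6 = +716.9429 N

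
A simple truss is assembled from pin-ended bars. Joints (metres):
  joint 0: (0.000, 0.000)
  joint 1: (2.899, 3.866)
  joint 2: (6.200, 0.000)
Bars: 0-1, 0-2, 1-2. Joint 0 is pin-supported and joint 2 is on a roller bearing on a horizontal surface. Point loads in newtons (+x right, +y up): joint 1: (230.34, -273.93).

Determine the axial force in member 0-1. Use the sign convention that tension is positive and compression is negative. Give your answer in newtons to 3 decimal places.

N=3 nodes, M=3 members, R=3 reactions → 2N=6, M+R=6
member 0 (0-1): L=4.8322, (cx,cy)=(0.5999,0.8000)
member 1 (0-2): L=6.2000, (cx,cy)=(1.0000,0.0000)
member 2 (1-2): L=5.0836, (cx,cy)=(0.6493,-0.7605)
solve A·x = −loads:
  F[0-1] = -2.7717 N (compression)
  F[0-2] = +232.0028 N (tension)
  F[1-2] = -357.2856 N (compression)
  Rx@0 = -230.3400 N
  Ry@0 = +2.2175 N
  Ry@2 = +271.7125 N

-2.772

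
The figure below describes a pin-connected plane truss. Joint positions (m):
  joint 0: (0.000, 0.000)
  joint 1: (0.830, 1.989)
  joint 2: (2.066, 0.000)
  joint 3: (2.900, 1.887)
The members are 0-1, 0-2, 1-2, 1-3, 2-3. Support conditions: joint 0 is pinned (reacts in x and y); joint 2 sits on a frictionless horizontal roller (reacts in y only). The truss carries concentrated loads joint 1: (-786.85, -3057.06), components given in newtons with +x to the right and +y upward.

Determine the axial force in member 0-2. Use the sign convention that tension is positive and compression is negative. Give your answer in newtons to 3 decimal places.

292.456

N=4 nodes, M=5 members, R=3 reactions → 2N=8, M+R=8
member 0 (0-1): L=2.1552, (cx,cy)=(0.3851,0.9229)
member 1 (0-2): L=2.0660, (cx,cy)=(1.0000,0.0000)
member 2 (1-2): L=2.3418, (cx,cy)=(0.5278,-0.8494)
member 3 (1-3): L=2.0725, (cx,cy)=(0.9988,-0.0492)
member 4 (2-3): L=2.0631, (cx,cy)=(0.4042,0.9146)
solve A·x = −loads:
  F[0-1] = -2802.5948 N (compression)
  F[0-2] = +292.4559 N (tension)
  F[1-2] = -554.0940 N (compression)
  F[1-3] = +0.0000 N (tension)
  F[2-3] = -0.0000 N (compression)
  Rx@0 = +786.8500 N
  Ry@0 = +2586.4331 N
  Ry@2 = +470.6269 N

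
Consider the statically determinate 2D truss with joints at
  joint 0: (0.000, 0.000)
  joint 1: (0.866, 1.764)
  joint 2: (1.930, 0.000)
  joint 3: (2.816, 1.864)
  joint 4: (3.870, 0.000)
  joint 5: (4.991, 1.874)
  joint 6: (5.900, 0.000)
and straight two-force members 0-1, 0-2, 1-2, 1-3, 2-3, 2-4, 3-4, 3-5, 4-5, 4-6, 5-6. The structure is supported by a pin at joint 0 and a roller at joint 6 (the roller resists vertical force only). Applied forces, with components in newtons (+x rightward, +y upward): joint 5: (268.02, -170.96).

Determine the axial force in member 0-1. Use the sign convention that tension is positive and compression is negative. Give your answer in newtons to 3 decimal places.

N=7 nodes, M=11 members, R=3 reactions → 2N=14, M+R=14
member 0 (0-1): L=1.9651, (cx,cy)=(0.4407,0.8977)
member 1 (0-2): L=1.9300, (cx,cy)=(1.0000,0.0000)
member 2 (1-2): L=2.0600, (cx,cy)=(0.5165,-0.8563)
member 3 (1-3): L=1.9526, (cx,cy)=(0.9987,0.0512)
member 4 (2-3): L=2.0639, (cx,cy)=(0.4293,0.9032)
member 5 (2-4): L=1.9400, (cx,cy)=(1.0000,0.0000)
member 6 (3-4): L=2.1414, (cx,cy)=(0.4922,-0.8705)
member 7 (3-5): L=2.1750, (cx,cy)=(1.0000,0.0046)
member 8 (4-5): L=2.1837, (cx,cy)=(0.5134,0.8582)
member 9 (4-6): L=2.0300, (cx,cy)=(1.0000,0.0000)
member 10 (5-6): L=2.0828, (cx,cy)=(0.4364,-0.8997)
solve A·x = −loads:
  F[0-1] = +65.4936 N (tension)
  F[0-2] = +239.1578 N (tension)
  F[1-2] = -64.9210 N (compression)
  F[1-3] = +62.4755 N (tension)
  F[2-3] = +61.5517 N (tension)
  F[2-4] = +179.2027 N (tension)
  F[3-4] = -66.8959 N (compression)
  F[3-5] = +121.7455 N (tension)
  F[4-5] = +67.8544 N (tension)
  F[4-6] = +111.4427 N (tension)
  F[5-6] = -255.3527 N (compression)
  Rx@0 = -268.0200 N
  Ry@0 = -58.7910 N
  Ry@6 = +229.7510 N

65.494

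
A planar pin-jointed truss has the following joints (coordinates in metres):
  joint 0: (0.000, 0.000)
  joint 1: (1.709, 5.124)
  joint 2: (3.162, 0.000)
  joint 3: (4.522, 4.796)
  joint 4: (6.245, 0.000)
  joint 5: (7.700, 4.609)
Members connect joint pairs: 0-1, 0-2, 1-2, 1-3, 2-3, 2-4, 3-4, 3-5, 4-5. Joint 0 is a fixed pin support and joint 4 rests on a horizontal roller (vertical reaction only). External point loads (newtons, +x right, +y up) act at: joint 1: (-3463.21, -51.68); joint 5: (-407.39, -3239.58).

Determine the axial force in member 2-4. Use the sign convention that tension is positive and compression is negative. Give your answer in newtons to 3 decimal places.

-1851.326

N=6 nodes, M=9 members, R=3 reactions → 2N=12, M+R=12
member 0 (0-1): L=5.4015, (cx,cy)=(0.3164,0.9486)
member 1 (0-2): L=3.1620, (cx,cy)=(1.0000,0.0000)
member 2 (1-2): L=5.3260, (cx,cy)=(0.2728,-0.9621)
member 3 (1-3): L=2.8321, (cx,cy)=(0.9933,-0.1158)
member 4 (2-3): L=4.9851, (cx,cy)=(0.2728,0.9621)
member 5 (2-4): L=3.0830, (cx,cy)=(1.0000,0.0000)
member 6 (3-4): L=5.0961, (cx,cy)=(0.3381,-0.9411)
member 7 (3-5): L=3.1835, (cx,cy)=(0.9983,-0.0587)
member 8 (4-5): L=4.8332, (cx,cy)=(0.3010,0.9536)
solve A·x = −loads:
  F[0-1] = -2556.2997 N (compression)
  F[0-2] = -3061.8011 N (compression)
  F[1-2] = +2218.5133 N (tension)
  F[1-3] = +2063.0592 N (tension)
  F[2-3] = -2218.5146 N (compression)
  F[2-4] = -1851.3264 N (compression)
  F[3-4] = +2484.0368 N (tension)
  F[3-5] = +605.1260 N (tension)
  F[4-5] = -3359.8976 N (compression)
  Rx@0 = +3870.6000 N
  Ry@0 = +2424.9768 N
  Ry@4 = +866.2832 N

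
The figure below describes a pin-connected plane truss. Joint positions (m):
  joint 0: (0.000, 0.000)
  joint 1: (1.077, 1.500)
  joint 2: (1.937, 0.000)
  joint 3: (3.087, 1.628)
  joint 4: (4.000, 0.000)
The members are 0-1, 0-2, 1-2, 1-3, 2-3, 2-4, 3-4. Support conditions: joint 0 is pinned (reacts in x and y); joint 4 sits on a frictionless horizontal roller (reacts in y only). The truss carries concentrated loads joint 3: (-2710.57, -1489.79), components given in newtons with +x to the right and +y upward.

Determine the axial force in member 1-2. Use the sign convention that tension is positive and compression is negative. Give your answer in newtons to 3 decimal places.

1531.638

N=5 nodes, M=7 members, R=3 reactions → 2N=10, M+R=10
member 0 (0-1): L=1.8466, (cx,cy)=(0.5832,0.8123)
member 1 (0-2): L=1.9370, (cx,cy)=(1.0000,0.0000)
member 2 (1-2): L=1.7290, (cx,cy)=(0.4974,-0.8675)
member 3 (1-3): L=2.0141, (cx,cy)=(0.9980,0.0636)
member 4 (2-3): L=1.9932, (cx,cy)=(0.5770,0.8168)
member 5 (2-4): L=2.0630, (cx,cy)=(1.0000,0.0000)
member 6 (3-4): L=1.8665, (cx,cy)=(0.4891,-0.8722)
solve A·x = −loads:
  F[0-1] = -1776.7321 N (compression)
  F[0-2] = -1674.3190 N (compression)
  F[1-2] = +1531.6385 N (tension)
  F[1-3] = -1801.7059 N (compression)
  F[2-3] = -1626.8201 N (compression)
  F[2-4] = +26.1021 N (tension)
  F[3-4] = -53.3630 N (compression)
  Rx@0 = +2710.5700 N
  Ry@0 = +1443.2466 N
  Ry@4 = +46.5434 N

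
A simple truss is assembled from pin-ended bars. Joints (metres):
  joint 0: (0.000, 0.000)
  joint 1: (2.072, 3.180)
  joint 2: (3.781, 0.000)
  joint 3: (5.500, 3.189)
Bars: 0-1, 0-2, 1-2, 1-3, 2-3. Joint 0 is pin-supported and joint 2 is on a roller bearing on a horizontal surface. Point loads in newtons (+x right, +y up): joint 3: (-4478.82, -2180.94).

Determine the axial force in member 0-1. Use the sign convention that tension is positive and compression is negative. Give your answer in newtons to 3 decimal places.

-3325.230

N=4 nodes, M=5 members, R=3 reactions → 2N=8, M+R=8
member 0 (0-1): L=3.7955, (cx,cy)=(0.5459,0.8378)
member 1 (0-2): L=3.7810, (cx,cy)=(1.0000,0.0000)
member 2 (1-2): L=3.6101, (cx,cy)=(0.4734,-0.8809)
member 3 (1-3): L=3.4280, (cx,cy)=(1.0000,0.0026)
member 4 (2-3): L=3.6228, (cx,cy)=(0.4745,0.8803)
solve A·x = −loads:
  F[0-1] = -3325.2301 N (compression)
  F[0-2] = -2663.5300 N (compression)
  F[1-2] = +3152.9995 N (tension)
  F[1-3] = -3307.8979 N (compression)
  F[2-3] = -2467.7477 N (compression)
  Rx@0 = +4478.8200 N
  Ry@0 = +2786.0146 N
  Ry@2 = -605.0746 N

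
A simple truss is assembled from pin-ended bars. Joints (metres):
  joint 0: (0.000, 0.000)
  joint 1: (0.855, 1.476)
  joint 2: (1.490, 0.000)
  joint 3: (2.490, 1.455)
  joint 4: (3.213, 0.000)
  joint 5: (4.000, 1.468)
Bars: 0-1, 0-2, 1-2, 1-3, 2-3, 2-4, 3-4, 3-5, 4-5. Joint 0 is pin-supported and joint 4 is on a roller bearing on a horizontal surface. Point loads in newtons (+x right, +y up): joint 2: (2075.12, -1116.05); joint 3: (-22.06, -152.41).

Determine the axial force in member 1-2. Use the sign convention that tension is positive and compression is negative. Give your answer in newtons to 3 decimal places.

708.861

N=6 nodes, M=9 members, R=3 reactions → 2N=12, M+R=12
member 0 (0-1): L=1.7058, (cx,cy)=(0.5012,0.8653)
member 1 (0-2): L=1.4900, (cx,cy)=(1.0000,0.0000)
member 2 (1-2): L=1.6068, (cx,cy)=(0.3952,-0.9186)
member 3 (1-3): L=1.6351, (cx,cy)=(0.9999,-0.0128)
member 4 (2-3): L=1.7655, (cx,cy)=(0.5664,0.8241)
member 5 (2-4): L=1.7230, (cx,cy)=(1.0000,0.0000)
member 6 (3-4): L=1.6247, (cx,cy)=(0.4450,-0.8955)
member 7 (3-5): L=1.5101, (cx,cy)=(1.0000,0.0086)
member 8 (4-5): L=1.6657, (cx,cy)=(0.4725,0.8813)
solve A·x = −loads:
  F[0-1] = -742.8326 N (compression)
  F[0-2] = +2425.4006 N (tension)
  F[1-2] = +708.8614 N (tension)
  F[1-3] = -652.5335 N (compression)
  F[2-3] = +564.1042 N (tension)
  F[2-4] = +310.9062 N (tension)
  F[3-4] = -698.6711 N (compression)
  F[3-5] = -0.0000 N (compression)
  F[4-5] = +0.0000 N (tension)
  Rx@0 = -2053.0600 N
  Ry@0 = +642.7774 N
  Ry@4 = +625.6826 N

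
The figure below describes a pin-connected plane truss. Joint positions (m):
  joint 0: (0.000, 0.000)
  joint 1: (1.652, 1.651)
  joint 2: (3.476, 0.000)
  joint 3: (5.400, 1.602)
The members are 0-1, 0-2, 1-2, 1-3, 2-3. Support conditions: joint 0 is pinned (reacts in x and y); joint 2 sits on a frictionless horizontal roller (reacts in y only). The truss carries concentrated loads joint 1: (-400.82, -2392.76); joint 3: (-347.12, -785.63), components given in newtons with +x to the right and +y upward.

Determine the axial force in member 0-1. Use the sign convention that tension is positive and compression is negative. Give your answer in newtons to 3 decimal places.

N=4 nodes, M=5 members, R=3 reactions → 2N=8, M+R=8
member 0 (0-1): L=2.3356, (cx,cy)=(0.7073,0.7069)
member 1 (0-2): L=3.4760, (cx,cy)=(1.0000,0.0000)
member 2 (1-2): L=2.4602, (cx,cy)=(0.7414,-0.6711)
member 3 (1-3): L=3.7483, (cx,cy)=(0.9999,-0.0131)
member 4 (2-3): L=2.5036, (cx,cy)=(0.7685,0.6399)
solve A·x = −loads:
  F[0-1] = -1656.6622 N (compression)
  F[0-2] = +423.8516 N (tension)
  F[1-2] = -1831.9238 N (compression)
  F[1-3] = +587.2509 N (tension)
  F[2-3] = -1215.7987 N (compression)
  Rx@0 = +747.9400 N
  Ry@0 = +1171.0823 N
  Ry@2 = +2007.3077 N

-1656.662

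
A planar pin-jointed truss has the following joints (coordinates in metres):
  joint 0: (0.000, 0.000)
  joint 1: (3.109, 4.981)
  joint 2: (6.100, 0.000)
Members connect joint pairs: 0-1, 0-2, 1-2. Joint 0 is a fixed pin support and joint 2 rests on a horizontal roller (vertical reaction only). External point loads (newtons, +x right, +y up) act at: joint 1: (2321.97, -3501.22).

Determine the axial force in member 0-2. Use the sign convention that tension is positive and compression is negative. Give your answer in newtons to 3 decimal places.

N=3 nodes, M=3 members, R=3 reactions → 2N=6, M+R=6
member 0 (0-1): L=5.8716, (cx,cy)=(0.5295,0.8483)
member 1 (0-2): L=6.1000, (cx,cy)=(1.0000,0.0000)
member 2 (1-2): L=5.8100, (cx,cy)=(0.5148,-0.8573)
solve A·x = −loads:
  F[0-1] = +211.3321 N (tension)
  F[0-2] = +2210.0710 N (tension)
  F[1-2] = -4293.0717 N (compression)
  Rx@0 = -2321.9700 N
  Ry@0 = -179.2760 N
  Ry@2 = +3680.4960 N

2210.071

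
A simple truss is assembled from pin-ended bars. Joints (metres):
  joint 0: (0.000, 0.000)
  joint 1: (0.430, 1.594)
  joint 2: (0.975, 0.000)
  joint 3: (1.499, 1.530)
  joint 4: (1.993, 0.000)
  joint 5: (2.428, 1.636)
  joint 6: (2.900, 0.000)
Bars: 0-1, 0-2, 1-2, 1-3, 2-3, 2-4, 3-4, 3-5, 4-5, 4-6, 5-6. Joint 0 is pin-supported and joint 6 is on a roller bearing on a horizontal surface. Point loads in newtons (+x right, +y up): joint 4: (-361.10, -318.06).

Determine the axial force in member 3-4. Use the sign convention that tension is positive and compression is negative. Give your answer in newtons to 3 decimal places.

N=7 nodes, M=11 members, R=3 reactions → 2N=14, M+R=14
member 0 (0-1): L=1.6510, (cx,cy)=(0.2605,0.9655)
member 1 (0-2): L=0.9750, (cx,cy)=(1.0000,0.0000)
member 2 (1-2): L=1.6846, (cx,cy)=(0.3235,-0.9462)
member 3 (1-3): L=1.0709, (cx,cy)=(0.9982,-0.0598)
member 4 (2-3): L=1.6172, (cx,cy)=(0.3240,0.9461)
member 5 (2-4): L=1.0180, (cx,cy)=(1.0000,0.0000)
member 6 (3-4): L=1.6078, (cx,cy)=(0.3073,-0.9516)
member 7 (3-5): L=0.9350, (cx,cy)=(0.9936,0.1134)
member 8 (4-5): L=1.6928, (cx,cy)=(0.2570,0.9664)
member 9 (4-6): L=0.9070, (cx,cy)=(1.0000,0.0000)
member 10 (5-6): L=1.7027, (cx,cy)=(0.2772,-0.9608)
solve A·x = −loads:
  F[0-1] = -103.0320 N (compression)
  F[0-2] = -334.2652 N (compression)
  F[1-2] = +109.0600 N (tension)
  F[1-3] = -62.2291 N (compression)
  F[2-3] = -109.0793 N (compression)
  F[2-4] = -263.6395 N (compression)
  F[3-4] = +89.5480 N (tension)
  F[3-5] = -125.7856 N (compression)
  F[4-5] = +240.9341 N (tension)
  F[4-6] = +63.0634 N (tension)
  F[5-6] = -227.4993 N (compression)
  Rx@0 = +361.1000 N
  Ry@0 = +99.4760 N
  Ry@6 = +218.5840 N

89.548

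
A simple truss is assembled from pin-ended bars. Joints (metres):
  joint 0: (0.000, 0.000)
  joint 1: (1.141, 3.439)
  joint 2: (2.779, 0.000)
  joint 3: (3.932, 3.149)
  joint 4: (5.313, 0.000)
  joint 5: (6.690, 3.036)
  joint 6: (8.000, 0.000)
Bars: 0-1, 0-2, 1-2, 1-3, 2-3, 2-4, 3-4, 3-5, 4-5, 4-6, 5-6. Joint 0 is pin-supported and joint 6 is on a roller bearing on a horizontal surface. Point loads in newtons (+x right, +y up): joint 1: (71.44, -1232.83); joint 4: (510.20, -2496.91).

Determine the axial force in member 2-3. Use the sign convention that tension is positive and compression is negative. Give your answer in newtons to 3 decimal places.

-788.542

N=7 nodes, M=11 members, R=3 reactions → 2N=14, M+R=14
member 0 (0-1): L=3.6233, (cx,cy)=(0.3149,0.9491)
member 1 (0-2): L=2.7790, (cx,cy)=(1.0000,0.0000)
member 2 (1-2): L=3.8092, (cx,cy)=(0.4300,-0.9028)
member 3 (1-3): L=2.8060, (cx,cy)=(0.9946,-0.1033)
member 4 (2-3): L=3.3534, (cx,cy)=(0.3438,0.9390)
member 5 (2-4): L=2.5340, (cx,cy)=(1.0000,0.0000)
member 6 (3-4): L=3.4385, (cx,cy)=(0.4016,-0.9158)
member 7 (3-5): L=2.7603, (cx,cy)=(0.9992,-0.0409)
member 8 (4-5): L=3.3337, (cx,cy)=(0.4131,0.9107)
member 9 (4-6): L=2.6870, (cx,cy)=(1.0000,0.0000)
member 10 (5-6): L=3.3066, (cx,cy)=(0.3962,-0.9182)
solve A·x = −loads:
  F[0-1] = -1964.9035 N (compression)
  F[0-2] = +1200.3934 N (tension)
  F[1-2] = +820.1706 N (tension)
  F[1-3] = -1048.4937 N (compression)
  F[2-3] = -788.5423 N (compression)
  F[2-4] = +1824.2000 N (tension)
  F[3-4] = +762.7125 N (tension)
  F[3-5] = -1621.6855 N (compression)
  F[4-5] = +1974.7504 N (tension)
  F[4-6] = +804.6416 N (tension)
  F[5-6] = -2030.9944 N (compression)
  Rx@0 = -581.6400 N
  Ry@0 = +1864.9370 N
  Ry@6 = +1864.8030 N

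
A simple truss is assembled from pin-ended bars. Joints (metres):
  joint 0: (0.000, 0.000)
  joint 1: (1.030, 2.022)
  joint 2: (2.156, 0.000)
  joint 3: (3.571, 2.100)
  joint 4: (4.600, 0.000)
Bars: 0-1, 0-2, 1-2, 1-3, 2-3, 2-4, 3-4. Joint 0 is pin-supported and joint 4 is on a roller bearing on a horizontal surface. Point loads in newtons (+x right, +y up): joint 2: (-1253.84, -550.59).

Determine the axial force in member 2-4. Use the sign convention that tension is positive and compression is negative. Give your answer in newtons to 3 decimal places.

126.449

N=5 nodes, M=7 members, R=3 reactions → 2N=10, M+R=10
member 0 (0-1): L=2.2692, (cx,cy)=(0.4539,0.8911)
member 1 (0-2): L=2.1560, (cx,cy)=(1.0000,0.0000)
member 2 (1-2): L=2.3144, (cx,cy)=(0.4865,-0.8737)
member 3 (1-3): L=2.5422, (cx,cy)=(0.9995,0.0307)
member 4 (2-3): L=2.5322, (cx,cy)=(0.5588,0.8293)
member 5 (2-4): L=2.4440, (cx,cy)=(1.0000,0.0000)
member 6 (3-4): L=2.3386, (cx,cy)=(0.4400,-0.8980)
solve A·x = −loads:
  F[0-1] = -328.2980 N (compression)
  F[0-2] = -1104.8258 N (compression)
  F[1-2] = +324.0557 N (tension)
  F[1-3] = -306.8193 N (compression)
  F[2-3] = +322.5262 N (tension)
  F[2-4] = +126.4490 N (tension)
  F[3-4] = -287.3741 N (compression)
  Rx@0 = +1253.8400 N
  Ry@0 = +292.5309 N
  Ry@4 = +258.0591 N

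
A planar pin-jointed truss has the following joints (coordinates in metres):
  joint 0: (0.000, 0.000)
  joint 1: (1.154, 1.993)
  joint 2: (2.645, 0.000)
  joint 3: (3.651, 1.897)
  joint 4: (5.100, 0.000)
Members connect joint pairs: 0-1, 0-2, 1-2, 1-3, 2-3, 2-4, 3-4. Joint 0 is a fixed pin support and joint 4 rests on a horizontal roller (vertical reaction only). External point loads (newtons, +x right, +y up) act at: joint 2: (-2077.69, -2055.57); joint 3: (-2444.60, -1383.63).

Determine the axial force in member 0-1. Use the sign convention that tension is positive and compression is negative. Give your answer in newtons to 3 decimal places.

N=5 nodes, M=7 members, R=3 reactions → 2N=10, M+R=10
member 0 (0-1): L=2.3030, (cx,cy)=(0.5011,0.8654)
member 1 (0-2): L=2.6450, (cx,cy)=(1.0000,0.0000)
member 2 (1-2): L=2.4890, (cx,cy)=(0.5990,-0.8007)
member 3 (1-3): L=2.4988, (cx,cy)=(0.9993,-0.0384)
member 4 (2-3): L=2.1472, (cx,cy)=(0.4685,0.8835)
member 5 (2-4): L=2.4550, (cx,cy)=(1.0000,0.0000)
member 6 (3-4): L=2.3871, (cx,cy)=(0.6070,-0.7947)
solve A·x = −loads:
  F[0-1] = -2648.3859 N (compression)
  F[0-2] = -3195.2166 N (compression)
  F[1-2] = +3012.6642 N (tension)
  F[1-3] = -3134.0793 N (compression)
  F[2-3] = -403.7971 N (compression)
  F[2-4] = +876.3479 N (tension)
  F[3-4] = -1443.7014 N (compression)
  Rx@0 = +4522.2900 N
  Ry@0 = +2291.9040 N
  Ry@4 = +1147.2960 N

-2648.386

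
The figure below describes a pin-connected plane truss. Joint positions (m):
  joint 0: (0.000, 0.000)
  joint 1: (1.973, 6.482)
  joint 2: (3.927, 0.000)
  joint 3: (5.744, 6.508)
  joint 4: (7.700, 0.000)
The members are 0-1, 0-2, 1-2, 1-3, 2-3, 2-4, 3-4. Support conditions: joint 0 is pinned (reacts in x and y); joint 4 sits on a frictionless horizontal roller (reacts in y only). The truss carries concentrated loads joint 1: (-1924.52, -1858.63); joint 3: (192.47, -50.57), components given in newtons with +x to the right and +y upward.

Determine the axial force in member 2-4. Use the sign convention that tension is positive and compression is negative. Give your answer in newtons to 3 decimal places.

-283.558

N=5 nodes, M=7 members, R=3 reactions → 2N=10, M+R=10
member 0 (0-1): L=6.7756, (cx,cy)=(0.2912,0.9567)
member 1 (0-2): L=3.9270, (cx,cy)=(1.0000,0.0000)
member 2 (1-2): L=6.7701, (cx,cy)=(0.2886,-0.9574)
member 3 (1-3): L=3.7711, (cx,cy)=(1.0000,0.0069)
member 4 (2-3): L=6.7569, (cx,cy)=(0.2689,0.9632)
member 5 (2-4): L=3.7730, (cx,cy)=(1.0000,0.0000)
member 6 (3-4): L=6.7956, (cx,cy)=(0.2878,-0.9577)
solve A·x = −loads:
  F[0-1] = -2981.8733 N (compression)
  F[0-2] = -863.7554 N (compression)
  F[1-2] = +1043.6432 N (tension)
  F[1-3] = +755.0255 N (tension)
  F[2-3] = -1037.4433 N (compression)
  F[2-4] = -283.5580 N (compression)
  F[3-4] = +985.1446 N (tension)
  Rx@0 = +1732.0500 N
  Ry@0 = +2852.6536 N
  Ry@4 = -943.4536 N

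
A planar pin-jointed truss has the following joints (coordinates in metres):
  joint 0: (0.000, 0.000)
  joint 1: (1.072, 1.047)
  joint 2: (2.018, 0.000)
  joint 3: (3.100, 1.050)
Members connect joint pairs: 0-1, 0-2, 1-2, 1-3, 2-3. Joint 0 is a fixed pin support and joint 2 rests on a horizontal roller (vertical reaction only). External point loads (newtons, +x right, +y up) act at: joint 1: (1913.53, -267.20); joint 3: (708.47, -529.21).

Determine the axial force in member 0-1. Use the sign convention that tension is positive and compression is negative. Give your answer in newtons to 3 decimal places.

2175.302

N=4 nodes, M=5 members, R=3 reactions → 2N=8, M+R=8
member 0 (0-1): L=1.4985, (cx,cy)=(0.7154,0.6987)
member 1 (0-2): L=2.0180, (cx,cy)=(1.0000,0.0000)
member 2 (1-2): L=1.4111, (cx,cy)=(0.6704,-0.7420)
member 3 (1-3): L=2.0280, (cx,cy)=(1.0000,0.0015)
member 4 (2-3): L=1.5077, (cx,cy)=(0.7176,0.6964)
solve A·x = −loads:
  F[0-1] = +2175.3017 N (tension)
  F[0-2] = +1065.7903 N (tension)
  F[1-2] = -2406.0466 N (compression)
  F[1-3] = +1255.7239 N (tension)
  F[2-3] = -762.5733 N (compression)
  Rx@0 = -2622.0000 N
  Ry@0 = -1519.9175 N
  Ry@2 = +2316.3275 N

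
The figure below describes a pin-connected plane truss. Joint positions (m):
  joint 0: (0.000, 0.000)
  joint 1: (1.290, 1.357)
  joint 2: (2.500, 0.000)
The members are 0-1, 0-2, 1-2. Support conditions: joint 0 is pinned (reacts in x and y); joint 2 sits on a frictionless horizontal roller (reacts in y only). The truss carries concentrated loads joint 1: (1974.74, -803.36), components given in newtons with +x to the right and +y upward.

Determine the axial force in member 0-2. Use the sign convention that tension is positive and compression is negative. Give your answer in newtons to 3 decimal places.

1325.403

N=3 nodes, M=3 members, R=3 reactions → 2N=6, M+R=6
member 0 (0-1): L=1.8723, (cx,cy)=(0.6890,0.7248)
member 1 (0-2): L=2.5000, (cx,cy)=(1.0000,0.0000)
member 2 (1-2): L=1.8181, (cx,cy)=(0.6655,-0.7464)
solve A·x = −loads:
  F[0-1] = +942.4508 N (tension)
  F[0-2] = +1325.4026 N (tension)
  F[1-2] = -1991.5181 N (compression)
  Rx@0 = -1974.7400 N
  Ry@0 = -683.0626 N
  Ry@2 = +1486.4226 N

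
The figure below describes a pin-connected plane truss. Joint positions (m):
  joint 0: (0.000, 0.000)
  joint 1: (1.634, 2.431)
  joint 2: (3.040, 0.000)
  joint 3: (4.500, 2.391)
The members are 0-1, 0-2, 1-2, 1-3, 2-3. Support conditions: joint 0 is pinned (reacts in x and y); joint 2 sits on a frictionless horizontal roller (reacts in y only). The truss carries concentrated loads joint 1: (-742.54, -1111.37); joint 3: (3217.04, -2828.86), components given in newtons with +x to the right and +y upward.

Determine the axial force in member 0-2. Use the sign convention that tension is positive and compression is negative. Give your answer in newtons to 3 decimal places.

N=4 nodes, M=5 members, R=3 reactions → 2N=8, M+R=8
member 0 (0-1): L=2.9291, (cx,cy)=(0.5578,0.8299)
member 1 (0-2): L=3.0400, (cx,cy)=(1.0000,0.0000)
member 2 (1-2): L=2.8083, (cx,cy)=(0.5007,-0.8656)
member 3 (1-3): L=2.8663, (cx,cy)=(0.9999,-0.0140)
member 4 (2-3): L=2.8015, (cx,cy)=(0.5211,0.8535)
solve A·x = −loads:
  F[0-1] = +3350.8853 N (tension)
  F[0-2] = +605.2167 N (tension)
  F[1-2] = -4575.5904 N (compression)
  F[1-3] = +4903.1033 N (tension)
  F[2-3] = -3234.3783 N (compression)
  Rx@0 = -2474.5000 N
  Ry@0 = -2781.0452 N
  Ry@2 = +6721.2752 N

605.217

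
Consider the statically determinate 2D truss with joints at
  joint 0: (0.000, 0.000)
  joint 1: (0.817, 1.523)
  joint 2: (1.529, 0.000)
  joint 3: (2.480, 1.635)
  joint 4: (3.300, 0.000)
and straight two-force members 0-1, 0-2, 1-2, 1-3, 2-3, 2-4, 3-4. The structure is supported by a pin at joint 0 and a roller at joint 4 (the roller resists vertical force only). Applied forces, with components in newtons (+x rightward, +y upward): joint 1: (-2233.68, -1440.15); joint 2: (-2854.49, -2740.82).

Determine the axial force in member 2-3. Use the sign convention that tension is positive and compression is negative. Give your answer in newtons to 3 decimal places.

N=5 nodes, M=7 members, R=3 reactions → 2N=10, M+R=10
member 0 (0-1): L=1.7283, (cx,cy)=(0.4727,0.8812)
member 1 (0-2): L=1.5290, (cx,cy)=(1.0000,0.0000)
member 2 (1-2): L=1.6812, (cx,cy)=(0.4235,-0.9059)
member 3 (1-3): L=1.6668, (cx,cy)=(0.9977,0.0672)
member 4 (2-3): L=1.8915, (cx,cy)=(0.5028,0.8644)
member 5 (2-4): L=1.7710, (cx,cy)=(1.0000,0.0000)
member 6 (3-4): L=1.8291, (cx,cy)=(0.4483,-0.8939)
solve A·x = −loads:
  F[0-1] = -4068.6950 N (compression)
  F[0-2] = -3164.8202 N (compression)
  F[1-2] = +2318.1718 N (tension)
  F[1-3] = -672.9459 N (compression)
  F[2-3] = +741.3158 N (tension)
  F[2-4] = +298.7018 N (tension)
  F[3-4] = -666.2891 N (compression)
  Rx@0 = +5088.1700 N
  Ry@0 = +3585.3877 N
  Ry@4 = +595.5823 N

741.316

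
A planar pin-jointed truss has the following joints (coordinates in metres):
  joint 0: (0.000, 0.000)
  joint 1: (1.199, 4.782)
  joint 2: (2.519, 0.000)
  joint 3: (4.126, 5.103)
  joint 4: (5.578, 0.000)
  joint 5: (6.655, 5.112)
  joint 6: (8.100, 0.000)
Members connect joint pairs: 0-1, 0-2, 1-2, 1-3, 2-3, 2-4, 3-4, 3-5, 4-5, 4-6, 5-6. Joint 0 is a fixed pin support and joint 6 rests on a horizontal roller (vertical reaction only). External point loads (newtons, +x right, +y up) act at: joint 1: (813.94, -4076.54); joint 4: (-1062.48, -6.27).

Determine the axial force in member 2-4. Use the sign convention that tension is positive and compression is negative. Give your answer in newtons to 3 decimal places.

-216.764

N=7 nodes, M=11 members, R=3 reactions → 2N=14, M+R=14
member 0 (0-1): L=4.9300, (cx,cy)=(0.2432,0.9700)
member 1 (0-2): L=2.5190, (cx,cy)=(1.0000,0.0000)
member 2 (1-2): L=4.9608, (cx,cy)=(0.2661,-0.9639)
member 3 (1-3): L=2.9445, (cx,cy)=(0.9940,0.1090)
member 4 (2-3): L=5.3501, (cx,cy)=(0.3004,0.9538)
member 5 (2-4): L=3.0590, (cx,cy)=(1.0000,0.0000)
member 6 (3-4): L=5.3056, (cx,cy)=(0.2737,-0.9618)
member 7 (3-5): L=2.5290, (cx,cy)=(1.0000,0.0036)
member 8 (4-5): L=5.2242, (cx,cy)=(0.2062,0.9785)
member 9 (4-6): L=2.5220, (cx,cy)=(1.0000,0.0000)
member 10 (5-6): L=5.3123, (cx,cy)=(0.2720,-0.9623)
solve A·x = −loads:
  F[0-1] = -3087.2310 N (compression)
  F[0-2] = +502.2861 N (tension)
  F[1-2] = -1262.2789 N (compression)
  F[1-3] = -1236.2619 N (compression)
  F[2-3] = +1275.6813 N (tension)
  F[2-4] = -216.7636 N (compression)
  F[3-4] = -1126.9387 N (compression)
  F[3-5] = -537.3043 N (compression)
  F[4-5] = +1114.1165 N (tension)
  F[4-6] = +307.6200 N (tension)
  F[5-6] = -1130.9142 N (compression)
  Rx@0 = +248.5400 N
  Ry@0 = +2994.5376 N
  Ry@6 = +1088.2724 N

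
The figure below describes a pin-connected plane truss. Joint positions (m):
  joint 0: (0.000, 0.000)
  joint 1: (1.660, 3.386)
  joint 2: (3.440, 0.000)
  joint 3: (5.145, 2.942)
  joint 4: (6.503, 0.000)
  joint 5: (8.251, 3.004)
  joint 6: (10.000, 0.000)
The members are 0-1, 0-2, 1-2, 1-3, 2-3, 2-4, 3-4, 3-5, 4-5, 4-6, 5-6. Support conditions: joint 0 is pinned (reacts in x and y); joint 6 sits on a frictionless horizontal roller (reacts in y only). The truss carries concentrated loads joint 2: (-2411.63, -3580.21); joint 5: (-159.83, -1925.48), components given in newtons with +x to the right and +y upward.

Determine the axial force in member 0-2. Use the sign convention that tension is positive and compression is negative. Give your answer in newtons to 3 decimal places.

N=7 nodes, M=11 members, R=3 reactions → 2N=14, M+R=14
member 0 (0-1): L=3.7710, (cx,cy)=(0.4402,0.8979)
member 1 (0-2): L=3.4400, (cx,cy)=(1.0000,0.0000)
member 2 (1-2): L=3.8254, (cx,cy)=(0.4653,-0.8851)
member 3 (1-3): L=3.5132, (cx,cy)=(0.9920,-0.1264)
member 4 (2-3): L=3.4004, (cx,cy)=(0.5014,0.8652)
member 5 (2-4): L=3.0630, (cx,cy)=(1.0000,0.0000)
member 6 (3-4): L=3.2403, (cx,cy)=(0.4191,-0.9079)
member 7 (3-5): L=3.1066, (cx,cy)=(0.9998,0.0200)
member 8 (4-5): L=3.4756, (cx,cy)=(0.5029,0.8643)
member 9 (4-6): L=3.4970, (cx,cy)=(1.0000,0.0000)
member 10 (5-6): L=3.4761, (cx,cy)=(0.5032,-0.8642)
solve A·x = −loads:
  F[0-1] = -3044.2105 N (compression)
  F[0-2] = -1231.4012 N (compression)
  F[1-2] = +3516.4759 N (tension)
  F[1-3] = -3000.3873 N (compression)
  F[2-3] = +540.4722 N (tension)
  F[2-4] = +2545.4964 N (tension)
  F[3-4] = -983.0928 N (compression)
  F[3-5] = -2293.7717 N (compression)
  F[4-5] = +1032.7072 N (tension)
  F[4-6] = +1614.0946 N (tension)
  F[5-6] = -3207.9447 N (compression)
  Rx@0 = +2571.4600 N
  Ry@0 = +2733.3971 N
  Ry@6 = +2772.2929 N

-1231.401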